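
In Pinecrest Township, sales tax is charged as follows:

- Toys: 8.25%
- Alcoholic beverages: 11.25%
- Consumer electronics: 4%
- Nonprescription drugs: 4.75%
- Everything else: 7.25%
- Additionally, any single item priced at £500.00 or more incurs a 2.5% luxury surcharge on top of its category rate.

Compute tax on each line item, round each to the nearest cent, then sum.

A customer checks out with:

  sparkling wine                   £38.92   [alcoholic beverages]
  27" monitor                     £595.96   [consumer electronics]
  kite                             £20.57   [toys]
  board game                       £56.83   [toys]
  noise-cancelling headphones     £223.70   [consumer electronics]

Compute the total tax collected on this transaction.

Sparkling wine £38.92: alcoholic beverages → 11.25% → £4.38
27" monitor £595.96: consumer electronics → 4% + 2.5% surcharge = 6.5% → £38.74
Kite £20.57: toys → 8.25% → £1.70
Board game £56.83: toys → 8.25% → £4.69
Noise-cancelling headphones £223.70: consumer electronics → 4% → £8.95
Total tax = £4.38 + £38.74 + £1.70 + £4.69 + £8.95 = £58.46

£58.46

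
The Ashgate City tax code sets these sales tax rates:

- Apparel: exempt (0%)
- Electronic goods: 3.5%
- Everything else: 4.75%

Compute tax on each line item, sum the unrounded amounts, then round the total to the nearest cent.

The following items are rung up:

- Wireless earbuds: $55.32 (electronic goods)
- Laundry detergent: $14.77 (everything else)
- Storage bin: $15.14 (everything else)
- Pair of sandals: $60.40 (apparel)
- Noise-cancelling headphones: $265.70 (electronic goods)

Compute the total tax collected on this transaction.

Wireless earbuds $55.32: electronic goods → 3.5% → $1.9362
Laundry detergent $14.77: everything else → 4.75% → $0.701575
Storage bin $15.14: everything else → 4.75% → $0.71915
Pair of sandals $60.40: apparel → 0% → $0.00
Noise-cancelling headphones $265.70: electronic goods → 3.5% → $9.2995
Unrounded tax sum = $12.656425 → $12.66

$12.66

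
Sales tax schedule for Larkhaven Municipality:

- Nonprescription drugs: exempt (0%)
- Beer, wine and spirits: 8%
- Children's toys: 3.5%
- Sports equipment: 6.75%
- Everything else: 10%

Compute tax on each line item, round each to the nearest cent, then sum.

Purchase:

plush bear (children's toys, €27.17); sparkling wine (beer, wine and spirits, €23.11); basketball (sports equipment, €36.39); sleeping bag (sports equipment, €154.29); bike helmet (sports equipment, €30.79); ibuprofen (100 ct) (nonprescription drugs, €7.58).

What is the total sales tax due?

Plush bear €27.17: children's toys → 3.5% → €0.95
Sparkling wine €23.11: beer, wine and spirits → 8% → €1.85
Basketball €36.39: sports equipment → 6.75% → €2.46
Sleeping bag €154.29: sports equipment → 6.75% → €10.41
Bike helmet €30.79: sports equipment → 6.75% → €2.08
Ibuprofen (100 ct) €7.58: nonprescription drugs → 0% → €0.00
Total tax = €0.95 + €1.85 + €2.46 + €10.41 + €2.08 = €17.75

€17.75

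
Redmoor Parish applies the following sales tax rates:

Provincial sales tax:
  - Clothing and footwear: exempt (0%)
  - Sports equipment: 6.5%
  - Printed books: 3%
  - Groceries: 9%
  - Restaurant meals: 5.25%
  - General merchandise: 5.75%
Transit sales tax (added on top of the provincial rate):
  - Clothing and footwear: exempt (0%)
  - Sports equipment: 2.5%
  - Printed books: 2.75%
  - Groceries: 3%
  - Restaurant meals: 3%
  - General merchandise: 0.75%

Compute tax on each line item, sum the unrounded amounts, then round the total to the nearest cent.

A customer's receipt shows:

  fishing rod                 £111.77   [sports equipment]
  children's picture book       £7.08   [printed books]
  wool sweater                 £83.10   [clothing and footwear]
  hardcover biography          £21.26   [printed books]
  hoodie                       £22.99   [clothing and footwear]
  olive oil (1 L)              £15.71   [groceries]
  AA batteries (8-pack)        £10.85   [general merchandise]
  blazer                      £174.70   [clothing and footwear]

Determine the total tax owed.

Fishing rod £111.77: sports equipment → 6.5% + 2.5% transit = 9% → £10.0593
Children's picture book £7.08: printed books → 3% + 2.75% transit = 5.75% → £0.4071
Wool sweater £83.10: clothing and footwear → 0% + 0% transit = 0% → £0.00
Hardcover biography £21.26: printed books → 3% + 2.75% transit = 5.75% → £1.22245
Hoodie £22.99: clothing and footwear → 0% + 0% transit = 0% → £0.00
Olive oil (1 L) £15.71: groceries → 9% + 3% transit = 12% → £1.8852
AA batteries (8-pack) £10.85: general merchandise → 5.75% + 0.75% transit = 6.5% → £0.70525
Blazer £174.70: clothing and footwear → 0% + 0% transit = 0% → £0.00
Unrounded tax sum = £14.2793 → £14.28

£14.28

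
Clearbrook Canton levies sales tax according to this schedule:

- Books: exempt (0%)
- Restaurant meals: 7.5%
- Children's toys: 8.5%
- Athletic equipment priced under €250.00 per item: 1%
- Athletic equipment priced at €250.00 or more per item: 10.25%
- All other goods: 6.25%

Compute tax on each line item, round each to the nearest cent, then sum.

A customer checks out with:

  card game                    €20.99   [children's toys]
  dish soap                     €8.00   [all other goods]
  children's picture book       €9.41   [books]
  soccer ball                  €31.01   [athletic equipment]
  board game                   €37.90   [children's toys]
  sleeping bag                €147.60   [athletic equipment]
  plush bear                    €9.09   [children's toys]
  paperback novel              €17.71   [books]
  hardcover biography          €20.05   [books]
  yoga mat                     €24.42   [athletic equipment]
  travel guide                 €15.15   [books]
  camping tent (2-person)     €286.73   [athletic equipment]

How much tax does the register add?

€37.69

Card game €20.99: children's toys → 8.5% → €1.78
Dish soap €8.00: all other goods → 6.25% → €0.50
Children's picture book €9.41: books → 0% → €0.00
Soccer ball €31.01: athletic equipment, under €250.00 → 1% → €0.31
Board game €37.90: children's toys → 8.5% → €3.22
Sleeping bag €147.60: athletic equipment, under €250.00 → 1% → €1.48
Plush bear €9.09: children's toys → 8.5% → €0.77
Paperback novel €17.71: books → 0% → €0.00
Hardcover biography €20.05: books → 0% → €0.00
Yoga mat €24.42: athletic equipment, under €250.00 → 1% → €0.24
Travel guide €15.15: books → 0% → €0.00
Camping tent (2-person) €286.73: athletic equipment, €250.00 or more → 10.25% → €29.39
Total tax = €1.78 + €0.50 + €0.31 + €3.22 + €1.48 + €0.77 + €0.24 + €29.39 = €37.69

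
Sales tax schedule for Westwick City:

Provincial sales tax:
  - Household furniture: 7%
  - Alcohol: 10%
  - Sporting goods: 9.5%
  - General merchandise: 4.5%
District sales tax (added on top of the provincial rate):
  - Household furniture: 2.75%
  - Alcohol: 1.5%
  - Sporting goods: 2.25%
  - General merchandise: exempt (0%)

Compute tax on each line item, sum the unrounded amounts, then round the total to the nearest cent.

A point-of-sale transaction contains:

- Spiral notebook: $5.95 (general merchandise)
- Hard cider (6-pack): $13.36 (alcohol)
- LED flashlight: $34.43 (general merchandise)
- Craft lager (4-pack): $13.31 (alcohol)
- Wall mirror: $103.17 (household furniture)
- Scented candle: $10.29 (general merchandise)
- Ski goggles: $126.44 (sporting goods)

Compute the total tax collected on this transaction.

$30.26

Spiral notebook $5.95: general merchandise → 4.5% + 0% district = 4.5% → $0.26775
Hard cider (6-pack) $13.36: alcohol → 10% + 1.5% district = 11.5% → $1.5364
LED flashlight $34.43: general merchandise → 4.5% + 0% district = 4.5% → $1.54935
Craft lager (4-pack) $13.31: alcohol → 10% + 1.5% district = 11.5% → $1.53065
Wall mirror $103.17: household furniture → 7% + 2.75% district = 9.75% → $10.059075
Scented candle $10.29: general merchandise → 4.5% + 0% district = 4.5% → $0.46305
Ski goggles $126.44: sporting goods → 9.5% + 2.25% district = 11.75% → $14.8567
Unrounded tax sum = $30.262975 → $30.26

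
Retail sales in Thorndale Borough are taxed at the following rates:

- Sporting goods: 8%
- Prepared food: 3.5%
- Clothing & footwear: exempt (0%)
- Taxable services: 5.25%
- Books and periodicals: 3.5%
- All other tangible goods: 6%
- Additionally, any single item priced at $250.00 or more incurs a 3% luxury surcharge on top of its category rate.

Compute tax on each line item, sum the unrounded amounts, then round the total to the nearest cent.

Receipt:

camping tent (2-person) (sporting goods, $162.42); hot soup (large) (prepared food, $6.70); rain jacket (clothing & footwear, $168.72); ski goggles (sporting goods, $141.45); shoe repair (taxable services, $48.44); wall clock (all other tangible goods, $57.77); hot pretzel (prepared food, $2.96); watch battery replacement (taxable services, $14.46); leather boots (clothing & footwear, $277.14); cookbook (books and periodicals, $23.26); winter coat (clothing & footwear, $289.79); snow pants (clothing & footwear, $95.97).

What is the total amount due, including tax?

Camping tent (2-person) $162.42: sporting goods → 8% → $12.9936
Hot soup (large) $6.70: prepared food → 3.5% → $0.2345
Rain jacket $168.72: clothing & footwear → 0% → $0.00
Ski goggles $141.45: sporting goods → 8% → $11.316
Shoe repair $48.44: taxable services → 5.25% → $2.5431
Wall clock $57.77: all other tangible goods → 6% → $3.4662
Hot pretzel $2.96: prepared food → 3.5% → $0.1036
Watch battery replacement $14.46: taxable services → 5.25% → $0.75915
Leather boots $277.14: clothing & footwear → 0% + 3% surcharge = 3% → $8.3142
Cookbook $23.26: books and periodicals → 3.5% → $0.8141
Winter coat $289.79: clothing & footwear → 0% + 3% surcharge = 3% → $8.6937
Snow pants $95.97: clothing & footwear → 0% → $0.00
Subtotal = $1289.08; unrounded tax = $49.23815 → $49.24; total due = $1338.32

$1338.32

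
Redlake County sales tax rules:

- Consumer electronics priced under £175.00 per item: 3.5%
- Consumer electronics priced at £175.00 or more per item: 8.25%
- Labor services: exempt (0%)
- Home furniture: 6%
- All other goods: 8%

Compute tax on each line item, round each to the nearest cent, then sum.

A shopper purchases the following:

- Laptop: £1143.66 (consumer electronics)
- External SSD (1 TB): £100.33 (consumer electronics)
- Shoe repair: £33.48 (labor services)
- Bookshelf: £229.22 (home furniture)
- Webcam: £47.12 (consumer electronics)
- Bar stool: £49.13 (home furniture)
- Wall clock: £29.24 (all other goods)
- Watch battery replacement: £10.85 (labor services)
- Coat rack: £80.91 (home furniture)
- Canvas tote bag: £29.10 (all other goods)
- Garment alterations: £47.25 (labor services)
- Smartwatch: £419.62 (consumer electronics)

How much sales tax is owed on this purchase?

£160.35

Laptop £1143.66: consumer electronics, £175.00 or more → 8.25% → £94.35
External SSD (1 TB) £100.33: consumer electronics, under £175.00 → 3.5% → £3.51
Shoe repair £33.48: labor services → 0% → £0.00
Bookshelf £229.22: home furniture → 6% → £13.75
Webcam £47.12: consumer electronics, under £175.00 → 3.5% → £1.65
Bar stool £49.13: home furniture → 6% → £2.95
Wall clock £29.24: all other goods → 8% → £2.34
Watch battery replacement £10.85: labor services → 0% → £0.00
Coat rack £80.91: home furniture → 6% → £4.85
Canvas tote bag £29.10: all other goods → 8% → £2.33
Garment alterations £47.25: labor services → 0% → £0.00
Smartwatch £419.62: consumer electronics, £175.00 or more → 8.25% → £34.62
Total tax = £94.35 + £3.51 + £13.75 + £1.65 + £2.95 + £2.34 + £4.85 + £2.33 + £34.62 = £160.35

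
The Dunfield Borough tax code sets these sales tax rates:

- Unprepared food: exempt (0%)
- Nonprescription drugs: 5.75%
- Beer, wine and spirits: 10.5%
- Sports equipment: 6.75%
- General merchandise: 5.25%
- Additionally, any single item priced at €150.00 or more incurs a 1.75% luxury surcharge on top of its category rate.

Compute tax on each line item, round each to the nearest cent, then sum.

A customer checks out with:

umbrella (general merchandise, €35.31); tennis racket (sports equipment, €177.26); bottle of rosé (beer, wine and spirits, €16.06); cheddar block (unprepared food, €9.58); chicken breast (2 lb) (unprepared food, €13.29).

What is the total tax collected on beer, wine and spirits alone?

€1.69

Bottle of rosé €16.06: beer, wine and spirits → 10.5% → €1.69
Tax on beer, wine and spirits = €1.69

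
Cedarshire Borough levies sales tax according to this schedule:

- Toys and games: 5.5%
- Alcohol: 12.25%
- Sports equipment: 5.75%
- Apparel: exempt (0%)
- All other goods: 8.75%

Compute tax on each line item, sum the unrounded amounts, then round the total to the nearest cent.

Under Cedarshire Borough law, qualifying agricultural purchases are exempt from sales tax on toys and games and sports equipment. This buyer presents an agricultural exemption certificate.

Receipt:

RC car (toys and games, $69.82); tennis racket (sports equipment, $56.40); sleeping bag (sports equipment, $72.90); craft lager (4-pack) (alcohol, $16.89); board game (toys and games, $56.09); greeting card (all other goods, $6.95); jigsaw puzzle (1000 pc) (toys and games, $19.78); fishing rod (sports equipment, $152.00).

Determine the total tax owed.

$2.68

RC car $69.82: toys and games, buyer-exempt → 0% → $0.00
Tennis racket $56.40: sports equipment, buyer-exempt → 0% → $0.00
Sleeping bag $72.90: sports equipment, buyer-exempt → 0% → $0.00
Craft lager (4-pack) $16.89: alcohol → 12.25% → $2.069025
Board game $56.09: toys and games, buyer-exempt → 0% → $0.00
Greeting card $6.95: all other goods → 8.75% → $0.608125
Jigsaw puzzle (1000 pc) $19.78: toys and games, buyer-exempt → 0% → $0.00
Fishing rod $152.00: sports equipment, buyer-exempt → 0% → $0.00
Unrounded tax sum = $2.67715 → $2.68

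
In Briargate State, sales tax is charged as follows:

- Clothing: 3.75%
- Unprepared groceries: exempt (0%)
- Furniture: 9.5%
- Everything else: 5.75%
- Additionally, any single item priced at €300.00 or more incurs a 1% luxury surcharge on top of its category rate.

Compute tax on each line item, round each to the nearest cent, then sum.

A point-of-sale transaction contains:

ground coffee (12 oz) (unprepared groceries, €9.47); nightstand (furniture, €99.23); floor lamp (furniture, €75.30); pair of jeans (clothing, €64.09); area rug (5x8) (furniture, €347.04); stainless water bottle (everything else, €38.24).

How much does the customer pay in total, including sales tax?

Ground coffee (12 oz) €9.47: unprepared groceries → 0% → €0.00
Nightstand €99.23: furniture → 9.5% → €9.43
Floor lamp €75.30: furniture → 9.5% → €7.15
Pair of jeans €64.09: clothing → 3.75% → €2.40
Area rug (5x8) €347.04: furniture → 9.5% + 1% surcharge = 10.5% → €36.44
Stainless water bottle €38.24: everything else → 5.75% → €2.20
Subtotal = €633.37; tax = €57.62; total due = €690.99

€690.99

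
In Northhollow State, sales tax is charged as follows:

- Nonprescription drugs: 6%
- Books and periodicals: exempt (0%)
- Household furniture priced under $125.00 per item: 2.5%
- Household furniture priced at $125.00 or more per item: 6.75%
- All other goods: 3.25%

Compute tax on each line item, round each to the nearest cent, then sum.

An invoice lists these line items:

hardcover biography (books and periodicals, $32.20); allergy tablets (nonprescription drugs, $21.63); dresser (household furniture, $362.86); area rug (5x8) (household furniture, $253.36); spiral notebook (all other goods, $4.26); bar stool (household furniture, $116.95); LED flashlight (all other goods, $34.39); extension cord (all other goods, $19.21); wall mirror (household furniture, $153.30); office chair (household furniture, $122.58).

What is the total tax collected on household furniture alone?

Dresser $362.86: household furniture, $125.00 or more → 6.75% → $24.49
Area rug (5x8) $253.36: household furniture, $125.00 or more → 6.75% → $17.10
Bar stool $116.95: household furniture, under $125.00 → 2.5% → $2.92
Wall mirror $153.30: household furniture, $125.00 or more → 6.75% → $10.35
Office chair $122.58: household furniture, under $125.00 → 2.5% → $3.06
Tax on household furniture = $24.49 + $17.10 + $2.92 + $10.35 + $3.06 = $57.92

$57.92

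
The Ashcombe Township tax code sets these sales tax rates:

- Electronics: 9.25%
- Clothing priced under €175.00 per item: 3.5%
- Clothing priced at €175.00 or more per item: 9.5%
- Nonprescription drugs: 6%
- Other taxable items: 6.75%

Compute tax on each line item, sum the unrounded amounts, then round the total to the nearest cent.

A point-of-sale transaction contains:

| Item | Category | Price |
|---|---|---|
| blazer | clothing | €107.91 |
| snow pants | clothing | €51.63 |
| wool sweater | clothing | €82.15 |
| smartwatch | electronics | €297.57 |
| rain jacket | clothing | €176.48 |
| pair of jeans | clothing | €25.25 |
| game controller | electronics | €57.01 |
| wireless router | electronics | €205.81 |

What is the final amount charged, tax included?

Blazer €107.91: clothing, under €175.00 → 3.5% → €3.77685
Snow pants €51.63: clothing, under €175.00 → 3.5% → €1.80705
Wool sweater €82.15: clothing, under €175.00 → 3.5% → €2.87525
Smartwatch €297.57: electronics → 9.25% → €27.525225
Rain jacket €176.48: clothing, €175.00 or more → 9.5% → €16.7656
Pair of jeans €25.25: clothing, under €175.00 → 3.5% → €0.88375
Game controller €57.01: electronics → 9.25% → €5.273425
Wireless router €205.81: electronics → 9.25% → €19.037425
Subtotal = €1003.81; unrounded tax = €77.944575 → €77.94; total due = €1081.75

€1081.75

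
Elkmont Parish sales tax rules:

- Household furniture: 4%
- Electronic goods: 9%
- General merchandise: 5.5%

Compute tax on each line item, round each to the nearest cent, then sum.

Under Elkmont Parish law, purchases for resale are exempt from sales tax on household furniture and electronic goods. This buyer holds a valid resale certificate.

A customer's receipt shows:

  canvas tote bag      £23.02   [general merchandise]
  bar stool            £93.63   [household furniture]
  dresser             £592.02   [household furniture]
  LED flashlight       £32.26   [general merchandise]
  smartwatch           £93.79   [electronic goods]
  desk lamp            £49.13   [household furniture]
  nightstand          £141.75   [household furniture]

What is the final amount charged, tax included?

Canvas tote bag £23.02: general merchandise → 5.5% → £1.27
Bar stool £93.63: household furniture, buyer-exempt → 0% → £0.00
Dresser £592.02: household furniture, buyer-exempt → 0% → £0.00
LED flashlight £32.26: general merchandise → 5.5% → £1.77
Smartwatch £93.79: electronic goods, buyer-exempt → 0% → £0.00
Desk lamp £49.13: household furniture, buyer-exempt → 0% → £0.00
Nightstand £141.75: household furniture, buyer-exempt → 0% → £0.00
Subtotal = £1025.60; tax = £3.04; total due = £1028.64

£1028.64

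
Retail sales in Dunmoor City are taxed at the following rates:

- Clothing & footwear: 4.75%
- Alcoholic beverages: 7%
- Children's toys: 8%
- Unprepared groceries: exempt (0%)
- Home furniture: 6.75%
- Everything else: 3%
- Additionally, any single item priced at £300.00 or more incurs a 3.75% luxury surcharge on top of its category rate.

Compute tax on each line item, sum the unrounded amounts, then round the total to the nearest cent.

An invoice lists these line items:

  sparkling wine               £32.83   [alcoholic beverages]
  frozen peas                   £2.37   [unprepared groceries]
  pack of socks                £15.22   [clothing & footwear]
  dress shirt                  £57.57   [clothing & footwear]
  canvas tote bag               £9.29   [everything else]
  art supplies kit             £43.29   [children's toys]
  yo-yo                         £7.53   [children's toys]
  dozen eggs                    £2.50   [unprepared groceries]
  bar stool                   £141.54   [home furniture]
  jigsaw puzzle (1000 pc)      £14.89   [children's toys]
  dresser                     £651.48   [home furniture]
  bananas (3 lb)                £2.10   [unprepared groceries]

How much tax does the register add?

£89.25

Sparkling wine £32.83: alcoholic beverages → 7% → £2.2981
Frozen peas £2.37: unprepared groceries → 0% → £0.00
Pack of socks £15.22: clothing & footwear → 4.75% → £0.72295
Dress shirt £57.57: clothing & footwear → 4.75% → £2.734575
Canvas tote bag £9.29: everything else → 3% → £0.2787
Art supplies kit £43.29: children's toys → 8% → £3.4632
Yo-yo £7.53: children's toys → 8% → £0.6024
Dozen eggs £2.50: unprepared groceries → 0% → £0.00
Bar stool £141.54: home furniture → 6.75% → £9.55395
Jigsaw puzzle (1000 pc) £14.89: children's toys → 8% → £1.1912
Dresser £651.48: home furniture → 6.75% + 3.75% surcharge = 10.5% → £68.4054
Bananas (3 lb) £2.10: unprepared groceries → 0% → £0.00
Unrounded tax sum = £89.250475 → £89.25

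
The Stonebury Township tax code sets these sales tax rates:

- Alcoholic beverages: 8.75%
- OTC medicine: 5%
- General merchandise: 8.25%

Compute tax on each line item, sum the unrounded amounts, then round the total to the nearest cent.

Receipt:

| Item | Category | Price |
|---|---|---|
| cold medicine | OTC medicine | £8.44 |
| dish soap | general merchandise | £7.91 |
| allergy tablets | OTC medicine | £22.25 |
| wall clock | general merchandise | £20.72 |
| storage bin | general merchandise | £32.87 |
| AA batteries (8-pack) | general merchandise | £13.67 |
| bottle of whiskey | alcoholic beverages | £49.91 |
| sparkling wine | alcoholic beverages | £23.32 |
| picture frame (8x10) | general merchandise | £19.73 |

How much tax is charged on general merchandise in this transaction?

Dish soap £7.91: general merchandise → 8.25% → £0.652575
Wall clock £20.72: general merchandise → 8.25% → £1.7094
Storage bin £32.87: general merchandise → 8.25% → £2.711775
AA batteries (8-pack) £13.67: general merchandise → 8.25% → £1.127775
Picture frame (8x10) £19.73: general merchandise → 8.25% → £1.627725
Tax on general merchandise: unrounded sum = £7.82925 → £7.83

£7.83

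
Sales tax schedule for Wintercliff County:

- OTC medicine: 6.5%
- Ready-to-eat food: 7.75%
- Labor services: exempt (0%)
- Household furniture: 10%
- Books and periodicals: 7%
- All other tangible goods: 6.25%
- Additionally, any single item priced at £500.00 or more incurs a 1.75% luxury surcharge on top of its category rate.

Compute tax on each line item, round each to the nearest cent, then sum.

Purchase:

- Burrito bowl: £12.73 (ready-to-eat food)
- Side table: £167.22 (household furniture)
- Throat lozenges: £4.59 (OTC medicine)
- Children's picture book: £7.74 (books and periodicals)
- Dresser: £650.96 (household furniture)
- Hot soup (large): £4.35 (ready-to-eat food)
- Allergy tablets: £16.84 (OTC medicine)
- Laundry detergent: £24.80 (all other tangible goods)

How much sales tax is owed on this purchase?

£98.02

Burrito bowl £12.73: ready-to-eat food → 7.75% → £0.99
Side table £167.22: household furniture → 10% → £16.72
Throat lozenges £4.59: OTC medicine → 6.5% → £0.30
Children's picture book £7.74: books and periodicals → 7% → £0.54
Dresser £650.96: household furniture → 10% + 1.75% surcharge = 11.75% → £76.49
Hot soup (large) £4.35: ready-to-eat food → 7.75% → £0.34
Allergy tablets £16.84: OTC medicine → 6.5% → £1.09
Laundry detergent £24.80: all other tangible goods → 6.25% → £1.55
Total tax = £0.99 + £16.72 + £0.30 + £0.54 + £76.49 + £0.34 + £1.09 + £1.55 = £98.02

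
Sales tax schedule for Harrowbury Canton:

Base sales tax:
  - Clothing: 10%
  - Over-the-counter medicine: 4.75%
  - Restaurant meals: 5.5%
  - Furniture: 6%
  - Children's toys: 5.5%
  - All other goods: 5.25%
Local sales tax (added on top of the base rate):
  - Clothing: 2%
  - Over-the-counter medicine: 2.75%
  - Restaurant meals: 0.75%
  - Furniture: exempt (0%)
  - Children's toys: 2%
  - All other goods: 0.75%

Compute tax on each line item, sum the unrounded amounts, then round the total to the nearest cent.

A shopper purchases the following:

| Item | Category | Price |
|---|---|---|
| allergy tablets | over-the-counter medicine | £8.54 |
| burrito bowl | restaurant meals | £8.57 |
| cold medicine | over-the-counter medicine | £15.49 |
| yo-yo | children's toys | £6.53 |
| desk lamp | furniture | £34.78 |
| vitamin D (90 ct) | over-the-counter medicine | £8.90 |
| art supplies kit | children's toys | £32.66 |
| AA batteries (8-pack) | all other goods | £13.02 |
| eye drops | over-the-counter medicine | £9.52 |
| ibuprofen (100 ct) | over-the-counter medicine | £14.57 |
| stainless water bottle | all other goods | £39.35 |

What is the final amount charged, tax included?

Allergy tablets £8.54: over-the-counter medicine → 4.75% + 2.75% local = 7.5% → £0.6405
Burrito bowl £8.57: restaurant meals → 5.5% + 0.75% local = 6.25% → £0.535625
Cold medicine £15.49: over-the-counter medicine → 4.75% + 2.75% local = 7.5% → £1.16175
Yo-yo £6.53: children's toys → 5.5% + 2% local = 7.5% → £0.48975
Desk lamp £34.78: furniture → 6% + 0% local = 6% → £2.0868
Vitamin D (90 ct) £8.90: over-the-counter medicine → 4.75% + 2.75% local = 7.5% → £0.6675
Art supplies kit £32.66: children's toys → 5.5% + 2% local = 7.5% → £2.4495
AA batteries (8-pack) £13.02: all other goods → 5.25% + 0.75% local = 6% → £0.7812
Eye drops £9.52: over-the-counter medicine → 4.75% + 2.75% local = 7.5% → £0.714
Ibuprofen (100 ct) £14.57: over-the-counter medicine → 4.75% + 2.75% local = 7.5% → £1.09275
Stainless water bottle £39.35: all other goods → 5.25% + 0.75% local = 6% → £2.361
Subtotal = £191.93; unrounded tax = £12.980375 → £12.98; total due = £204.91

£204.91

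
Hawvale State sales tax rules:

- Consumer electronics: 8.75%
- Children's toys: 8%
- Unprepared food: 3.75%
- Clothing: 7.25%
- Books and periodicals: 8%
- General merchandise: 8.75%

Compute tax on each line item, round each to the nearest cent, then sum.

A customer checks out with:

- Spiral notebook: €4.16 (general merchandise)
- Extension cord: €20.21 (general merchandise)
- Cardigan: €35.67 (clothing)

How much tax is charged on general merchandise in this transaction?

€2.13

Spiral notebook €4.16: general merchandise → 8.75% → €0.36
Extension cord €20.21: general merchandise → 8.75% → €1.77
Tax on general merchandise = €0.36 + €1.77 = €2.13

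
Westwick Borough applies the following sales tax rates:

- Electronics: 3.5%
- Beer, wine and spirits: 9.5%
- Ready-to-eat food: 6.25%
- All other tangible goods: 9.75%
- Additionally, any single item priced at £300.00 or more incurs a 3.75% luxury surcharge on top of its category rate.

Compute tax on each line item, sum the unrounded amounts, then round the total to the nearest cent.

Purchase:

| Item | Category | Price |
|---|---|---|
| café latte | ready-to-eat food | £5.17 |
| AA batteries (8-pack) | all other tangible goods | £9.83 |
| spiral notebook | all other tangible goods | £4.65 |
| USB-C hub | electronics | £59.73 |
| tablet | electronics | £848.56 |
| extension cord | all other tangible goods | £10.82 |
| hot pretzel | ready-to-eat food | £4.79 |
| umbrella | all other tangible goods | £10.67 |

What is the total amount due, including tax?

Café latte £5.17: ready-to-eat food → 6.25% → £0.323125
AA batteries (8-pack) £9.83: all other tangible goods → 9.75% → £0.958425
Spiral notebook £4.65: all other tangible goods → 9.75% → £0.453375
USB-C hub £59.73: electronics → 3.5% → £2.09055
Tablet £848.56: electronics → 3.5% + 3.75% surcharge = 7.25% → £61.5206
Extension cord £10.82: all other tangible goods → 9.75% → £1.05495
Hot pretzel £4.79: ready-to-eat food → 6.25% → £0.299375
Umbrella £10.67: all other tangible goods → 9.75% → £1.040325
Subtotal = £954.22; unrounded tax = £67.740725 → £67.74; total due = £1021.96

£1021.96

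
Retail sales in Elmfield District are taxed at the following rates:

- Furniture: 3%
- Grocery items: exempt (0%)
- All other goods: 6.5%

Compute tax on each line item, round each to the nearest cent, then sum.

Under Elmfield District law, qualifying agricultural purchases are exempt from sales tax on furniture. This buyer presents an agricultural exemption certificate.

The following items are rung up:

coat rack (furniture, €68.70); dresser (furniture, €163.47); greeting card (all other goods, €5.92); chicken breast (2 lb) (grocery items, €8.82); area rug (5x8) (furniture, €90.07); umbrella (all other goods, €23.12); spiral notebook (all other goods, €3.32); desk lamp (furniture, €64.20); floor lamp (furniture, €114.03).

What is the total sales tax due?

€2.10

Coat rack €68.70: furniture, buyer-exempt → 0% → €0.00
Dresser €163.47: furniture, buyer-exempt → 0% → €0.00
Greeting card €5.92: all other goods → 6.5% → €0.38
Chicken breast (2 lb) €8.82: grocery items → 0% → €0.00
Area rug (5x8) €90.07: furniture, buyer-exempt → 0% → €0.00
Umbrella €23.12: all other goods → 6.5% → €1.50
Spiral notebook €3.32: all other goods → 6.5% → €0.22
Desk lamp €64.20: furniture, buyer-exempt → 0% → €0.00
Floor lamp €114.03: furniture, buyer-exempt → 0% → €0.00
Total tax = €0.38 + €1.50 + €0.22 = €2.10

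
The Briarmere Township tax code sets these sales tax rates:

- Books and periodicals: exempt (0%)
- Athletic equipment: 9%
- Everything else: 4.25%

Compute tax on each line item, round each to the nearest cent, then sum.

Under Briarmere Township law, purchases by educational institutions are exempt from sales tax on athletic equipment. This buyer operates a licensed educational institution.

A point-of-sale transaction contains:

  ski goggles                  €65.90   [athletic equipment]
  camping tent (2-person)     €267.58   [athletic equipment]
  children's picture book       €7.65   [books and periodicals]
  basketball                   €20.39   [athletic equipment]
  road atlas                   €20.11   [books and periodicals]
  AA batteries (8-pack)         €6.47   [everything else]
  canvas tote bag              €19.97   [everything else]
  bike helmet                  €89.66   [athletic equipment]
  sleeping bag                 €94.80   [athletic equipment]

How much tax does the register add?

€1.12

Ski goggles €65.90: athletic equipment, buyer-exempt → 0% → €0.00
Camping tent (2-person) €267.58: athletic equipment, buyer-exempt → 0% → €0.00
Children's picture book €7.65: books and periodicals → 0% → €0.00
Basketball €20.39: athletic equipment, buyer-exempt → 0% → €0.00
Road atlas €20.11: books and periodicals → 0% → €0.00
AA batteries (8-pack) €6.47: everything else → 4.25% → €0.27
Canvas tote bag €19.97: everything else → 4.25% → €0.85
Bike helmet €89.66: athletic equipment, buyer-exempt → 0% → €0.00
Sleeping bag €94.80: athletic equipment, buyer-exempt → 0% → €0.00
Total tax = €0.27 + €0.85 = €1.12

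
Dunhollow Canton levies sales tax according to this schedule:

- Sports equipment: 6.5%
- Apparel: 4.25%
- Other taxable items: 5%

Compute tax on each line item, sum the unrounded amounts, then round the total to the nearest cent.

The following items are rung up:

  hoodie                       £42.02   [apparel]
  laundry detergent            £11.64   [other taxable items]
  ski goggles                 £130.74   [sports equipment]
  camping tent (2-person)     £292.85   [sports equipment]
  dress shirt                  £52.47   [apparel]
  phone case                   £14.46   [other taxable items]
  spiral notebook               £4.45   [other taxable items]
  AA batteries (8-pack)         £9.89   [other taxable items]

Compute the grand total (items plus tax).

Hoodie £42.02: apparel → 4.25% → £1.78585
Laundry detergent £11.64: other taxable items → 5% → £0.582
Ski goggles £130.74: sports equipment → 6.5% → £8.4981
Camping tent (2-person) £292.85: sports equipment → 6.5% → £19.03525
Dress shirt £52.47: apparel → 4.25% → £2.229975
Phone case £14.46: other taxable items → 5% → £0.723
Spiral notebook £4.45: other taxable items → 5% → £0.2225
AA batteries (8-pack) £9.89: other taxable items → 5% → £0.4945
Subtotal = £558.52; unrounded tax = £33.571175 → £33.57; total due = £592.09

£592.09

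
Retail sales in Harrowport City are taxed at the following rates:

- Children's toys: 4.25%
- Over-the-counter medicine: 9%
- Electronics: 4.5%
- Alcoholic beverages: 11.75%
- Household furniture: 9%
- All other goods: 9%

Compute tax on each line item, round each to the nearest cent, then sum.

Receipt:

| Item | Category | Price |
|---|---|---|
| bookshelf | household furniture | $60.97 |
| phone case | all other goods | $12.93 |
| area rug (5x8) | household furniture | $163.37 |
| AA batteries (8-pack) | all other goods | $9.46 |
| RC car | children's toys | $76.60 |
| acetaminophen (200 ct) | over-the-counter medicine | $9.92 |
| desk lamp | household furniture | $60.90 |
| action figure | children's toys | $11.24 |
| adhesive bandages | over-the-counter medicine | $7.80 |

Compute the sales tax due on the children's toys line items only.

RC car $76.60: children's toys → 4.25% → $3.26
Action figure $11.24: children's toys → 4.25% → $0.48
Tax on children's toys = $3.26 + $0.48 = $3.74

$3.74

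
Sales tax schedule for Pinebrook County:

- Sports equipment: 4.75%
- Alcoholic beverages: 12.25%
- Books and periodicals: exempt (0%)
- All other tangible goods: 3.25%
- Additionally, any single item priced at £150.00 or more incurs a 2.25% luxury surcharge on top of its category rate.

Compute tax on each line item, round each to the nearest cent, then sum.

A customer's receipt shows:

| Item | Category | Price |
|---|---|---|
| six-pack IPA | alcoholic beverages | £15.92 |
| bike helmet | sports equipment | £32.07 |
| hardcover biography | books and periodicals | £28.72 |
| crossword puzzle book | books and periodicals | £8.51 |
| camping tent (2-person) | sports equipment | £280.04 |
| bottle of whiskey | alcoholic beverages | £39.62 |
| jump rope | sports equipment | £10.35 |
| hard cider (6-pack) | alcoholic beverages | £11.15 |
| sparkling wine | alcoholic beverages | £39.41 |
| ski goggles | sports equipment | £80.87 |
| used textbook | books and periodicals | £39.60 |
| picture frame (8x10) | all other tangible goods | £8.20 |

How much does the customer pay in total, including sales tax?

Six-pack IPA £15.92: alcoholic beverages → 12.25% → £1.95
Bike helmet £32.07: sports equipment → 4.75% → £1.52
Hardcover biography £28.72: books and periodicals → 0% → £0.00
Crossword puzzle book £8.51: books and periodicals → 0% → £0.00
Camping tent (2-person) £280.04: sports equipment → 4.75% + 2.25% surcharge = 7% → £19.60
Bottle of whiskey £39.62: alcoholic beverages → 12.25% → £4.85
Jump rope £10.35: sports equipment → 4.75% → £0.49
Hard cider (6-pack) £11.15: alcoholic beverages → 12.25% → £1.37
Sparkling wine £39.41: alcoholic beverages → 12.25% → £4.83
Ski goggles £80.87: sports equipment → 4.75% → £3.84
Used textbook £39.60: books and periodicals → 0% → £0.00
Picture frame (8x10) £8.20: all other tangible goods → 3.25% → £0.27
Subtotal = £594.46; tax = £38.72; total due = £633.18

£633.18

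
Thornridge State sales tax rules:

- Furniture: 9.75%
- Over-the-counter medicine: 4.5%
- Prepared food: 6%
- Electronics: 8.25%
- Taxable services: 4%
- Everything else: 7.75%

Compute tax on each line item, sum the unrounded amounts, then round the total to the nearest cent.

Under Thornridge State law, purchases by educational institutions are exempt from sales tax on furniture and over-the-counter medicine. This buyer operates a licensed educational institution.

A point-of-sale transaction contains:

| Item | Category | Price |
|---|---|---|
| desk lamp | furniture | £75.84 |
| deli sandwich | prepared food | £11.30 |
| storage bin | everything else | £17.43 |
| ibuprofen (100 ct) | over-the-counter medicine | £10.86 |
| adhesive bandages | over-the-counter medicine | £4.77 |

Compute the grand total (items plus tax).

Desk lamp £75.84: furniture, buyer-exempt → 0% → £0.00
Deli sandwich £11.30: prepared food → 6% → £0.678
Storage bin £17.43: everything else → 7.75% → £1.350825
Ibuprofen (100 ct) £10.86: over-the-counter medicine, buyer-exempt → 0% → £0.00
Adhesive bandages £4.77: over-the-counter medicine, buyer-exempt → 0% → £0.00
Subtotal = £120.20; unrounded tax = £2.028825 → £2.03; total due = £122.23

£122.23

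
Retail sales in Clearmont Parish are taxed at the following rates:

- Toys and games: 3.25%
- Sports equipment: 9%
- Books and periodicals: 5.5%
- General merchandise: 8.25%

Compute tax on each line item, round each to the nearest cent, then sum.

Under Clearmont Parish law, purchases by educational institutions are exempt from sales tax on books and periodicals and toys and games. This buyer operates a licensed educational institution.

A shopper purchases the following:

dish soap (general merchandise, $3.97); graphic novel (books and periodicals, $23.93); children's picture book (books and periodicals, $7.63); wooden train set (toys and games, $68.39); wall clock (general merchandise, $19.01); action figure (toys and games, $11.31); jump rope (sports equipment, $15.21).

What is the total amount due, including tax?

$152.72

Dish soap $3.97: general merchandise → 8.25% → $0.33
Graphic novel $23.93: books and periodicals, buyer-exempt → 0% → $0.00
Children's picture book $7.63: books and periodicals, buyer-exempt → 0% → $0.00
Wooden train set $68.39: toys and games, buyer-exempt → 0% → $0.00
Wall clock $19.01: general merchandise → 8.25% → $1.57
Action figure $11.31: toys and games, buyer-exempt → 0% → $0.00
Jump rope $15.21: sports equipment → 9% → $1.37
Subtotal = $149.45; tax = $3.27; total due = $152.72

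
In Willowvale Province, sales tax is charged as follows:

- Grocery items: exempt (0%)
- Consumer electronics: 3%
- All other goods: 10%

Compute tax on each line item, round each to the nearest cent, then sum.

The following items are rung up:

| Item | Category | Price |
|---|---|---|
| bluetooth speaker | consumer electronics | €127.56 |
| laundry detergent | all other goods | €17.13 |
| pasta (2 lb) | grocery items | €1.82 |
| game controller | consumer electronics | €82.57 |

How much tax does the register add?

€8.02

Bluetooth speaker €127.56: consumer electronics → 3% → €3.83
Laundry detergent €17.13: all other goods → 10% → €1.71
Pasta (2 lb) €1.82: grocery items → 0% → €0.00
Game controller €82.57: consumer electronics → 3% → €2.48
Total tax = €3.83 + €1.71 + €2.48 = €8.02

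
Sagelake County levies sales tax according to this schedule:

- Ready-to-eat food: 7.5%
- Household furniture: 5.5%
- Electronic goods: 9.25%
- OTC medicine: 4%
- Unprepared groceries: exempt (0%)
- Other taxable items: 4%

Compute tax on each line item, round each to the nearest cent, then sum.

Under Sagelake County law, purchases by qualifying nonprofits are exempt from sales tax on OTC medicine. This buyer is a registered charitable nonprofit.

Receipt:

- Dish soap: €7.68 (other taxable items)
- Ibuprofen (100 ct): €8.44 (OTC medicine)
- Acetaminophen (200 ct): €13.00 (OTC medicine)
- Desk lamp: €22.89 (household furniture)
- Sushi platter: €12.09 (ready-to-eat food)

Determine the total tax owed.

Dish soap €7.68: other taxable items → 4% → €0.31
Ibuprofen (100 ct) €8.44: OTC medicine, buyer-exempt → 0% → €0.00
Acetaminophen (200 ct) €13.00: OTC medicine, buyer-exempt → 0% → €0.00
Desk lamp €22.89: household furniture → 5.5% → €1.26
Sushi platter €12.09: ready-to-eat food → 7.5% → €0.91
Total tax = €0.31 + €1.26 + €0.91 = €2.48

€2.48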